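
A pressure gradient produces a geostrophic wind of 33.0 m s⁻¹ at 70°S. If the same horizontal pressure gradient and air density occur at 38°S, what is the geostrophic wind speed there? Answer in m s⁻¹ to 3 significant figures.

With the same pressure gradient and density, V_g ∝ 1/f ∝ 1/sin φ.
V₂ = V₁ · sin φ₁ / sin φ₂ = 33.0 × sin 70° / sin 38°
V₂ = 33.0 × 0.9397/0.6157 = 50.4 m s⁻¹

50.4 m s⁻¹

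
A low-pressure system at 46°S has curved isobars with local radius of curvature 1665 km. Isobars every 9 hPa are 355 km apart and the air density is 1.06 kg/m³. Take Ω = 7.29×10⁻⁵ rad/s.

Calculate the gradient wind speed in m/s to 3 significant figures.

20.4 m/s

Coriolis parameter at 46°S:
f = 2Ω sin φ = 2 × 7.29×10⁻⁵ × sin 46° = 1.05×10⁻⁴ s⁻¹
Pressure gradient: |∂P/∂n| = 900 Pa / 355000 m = 2.54×10⁻³ Pa/m
Geostrophic speed: V_g = |∂P/∂n|/(fρ) = 2.54×10⁻³/(1.05×10⁻⁴ × 1.06) = 22.8 m/s
Around a low, centrifugal force acts outward with Coriolis, so pressure-gradient force balances both:
(1/ρ)|∂P/∂n| = fV + V²/R  →  V² + fR·V − fR·V_g = 0
With fR = 1.05×10⁻⁴ × 1665×10³ m = 175 m/s:
V = [−fR + √((fR)² + 4 fR V_g)]/2 = [−175 + √(175² + 4×175×22.8)]/2 = 20.4 m/s
Subgeostrophic (V < V_g = 22.8 m/s), as expected around a low.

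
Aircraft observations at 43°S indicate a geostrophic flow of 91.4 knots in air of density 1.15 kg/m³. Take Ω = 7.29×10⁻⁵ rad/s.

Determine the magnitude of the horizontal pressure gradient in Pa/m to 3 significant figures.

5.38×10⁻³ Pa/m

Coriolis parameter at 43°S:
f = 2Ω sin φ = 2 × 7.29×10⁻⁵ × sin 43° = 9.94×10⁻⁵ s⁻¹
Wind speed in SI: 91.4 knots = 47.0 m/s
Geostrophic balance rearranged: |∂P/∂n| = f ρ V_g
|∂P/∂n| = 9.94×10⁻⁵ × 1.15 × 47.0 = 5.38×10⁻³ Pa/m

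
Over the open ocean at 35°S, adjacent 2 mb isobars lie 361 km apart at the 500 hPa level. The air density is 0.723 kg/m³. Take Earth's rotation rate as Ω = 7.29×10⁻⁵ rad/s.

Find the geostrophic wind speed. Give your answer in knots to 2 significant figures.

18 knots

Coriolis parameter at 35°S:
f = 2Ω sin φ = 2 × 7.29×10⁻⁵ × sin 35° = 8.36×10⁻⁵ s⁻¹
Pressure gradient: |∂P/∂n| = 200 Pa / 361000 m = 5.54×10⁻⁴ Pa/m
Geostrophic balance (pressure-gradient force = Coriolis force):
V_g = (1/(fρ)) |∂P/∂n| = 5.54×10⁻⁴ / (8.36×10⁻⁵ × 0.723) = 9.16 m/s
Converting: 9.16 m/s × 1.944 = 18 knots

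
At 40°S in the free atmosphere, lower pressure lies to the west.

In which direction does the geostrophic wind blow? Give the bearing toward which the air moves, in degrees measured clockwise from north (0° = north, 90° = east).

180°

The pressure-gradient force points toward the west (bearing 270°).
Geostrophic balance: in the Southern Hemisphere the Coriolis force deflects motion to the left, so the geostrophic wind blows 90° to the left of the pressure-gradient force (low pressure on the right).
Rotating 270° by 90° counterclockwise gives 180° — the wind blows toward the south.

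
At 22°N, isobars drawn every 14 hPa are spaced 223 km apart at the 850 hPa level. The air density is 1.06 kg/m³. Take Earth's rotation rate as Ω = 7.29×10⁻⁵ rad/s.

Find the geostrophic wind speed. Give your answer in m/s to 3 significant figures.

Coriolis parameter at 22°N:
f = 2Ω sin φ = 2 × 7.29×10⁻⁵ × sin 22° = 5.46×10⁻⁵ s⁻¹
Pressure gradient: |∂P/∂n| = 1400 Pa / 223000 m = 6.28×10⁻³ Pa/m
Geostrophic balance (pressure-gradient force = Coriolis force):
V_g = (1/(fρ)) |∂P/∂n| = 6.28×10⁻³ / (5.46×10⁻⁵ × 1.06) = 108 m/s

108 m/s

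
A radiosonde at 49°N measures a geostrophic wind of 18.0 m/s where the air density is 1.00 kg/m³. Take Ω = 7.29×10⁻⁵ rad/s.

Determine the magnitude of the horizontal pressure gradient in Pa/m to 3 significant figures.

1.98×10⁻³ Pa/m

Coriolis parameter at 49°N:
f = 2Ω sin φ = 2 × 7.29×10⁻⁵ × sin 49° = 1.10×10⁻⁴ s⁻¹
Geostrophic balance rearranged: |∂P/∂n| = f ρ V_g
|∂P/∂n| = 1.10×10⁻⁴ × 1.00 × 18.0 = 1.98×10⁻³ Pa/m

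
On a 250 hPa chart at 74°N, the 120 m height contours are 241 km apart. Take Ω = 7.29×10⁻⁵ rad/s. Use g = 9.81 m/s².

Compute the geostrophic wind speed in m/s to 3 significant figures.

Coriolis parameter at 74°N:
f = 2Ω sin φ = 2 × 7.29×10⁻⁵ × sin 74° = 1.40×10⁻⁴ s⁻¹
Height gradient: |∂Z/∂n| = 120 m / 241000 m = 4.98×10⁻⁴
On a pressure surface, geostrophic balance gives V_g = (g/f)|∂Z/∂n|:
V_g = 9.81 × 4.98×10⁻⁴ / 1.40×10⁻⁴ = 34.9 m/s

34.9 m/s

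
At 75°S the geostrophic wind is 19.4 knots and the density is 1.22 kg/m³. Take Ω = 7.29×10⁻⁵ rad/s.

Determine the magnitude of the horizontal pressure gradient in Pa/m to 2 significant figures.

1.7×10⁻³ Pa/m

Coriolis parameter at 75°S:
f = 2Ω sin φ = 2 × 7.29×10⁻⁵ × sin 75° = 1.41×10⁻⁴ s⁻¹
Wind speed in SI: 19.4 knots = 9.98 m/s
Geostrophic balance rearranged: |∂P/∂n| = f ρ V_g
|∂P/∂n| = 1.41×10⁻⁴ × 1.22 × 9.98 = 1.71×10⁻³ Pa/m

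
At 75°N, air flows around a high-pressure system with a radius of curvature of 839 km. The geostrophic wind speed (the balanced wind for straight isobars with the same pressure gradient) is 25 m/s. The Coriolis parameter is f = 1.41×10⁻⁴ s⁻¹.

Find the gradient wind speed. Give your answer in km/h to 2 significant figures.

Around a high, pressure-gradient force acts outward with centrifugal, so Coriolis balances both:
fV = (1/ρ)|∂P/∂n| + V²/R  →  V² − fR·V + fR·V_g = 0
With fR = 1.41×10⁻⁴ × 839×10³ m = 118 m/s:
V = [fR − √((fR)² − 4 fR V_g)]/2 = [118 − √(118² − 4×118×25)]/2 = 35.9 m/s
Supergeostrophic (V > V_g = 25 m/s), as expected around a high.
Converting: 35.9 m/s × 3.6 = 130 km/h

130 km/h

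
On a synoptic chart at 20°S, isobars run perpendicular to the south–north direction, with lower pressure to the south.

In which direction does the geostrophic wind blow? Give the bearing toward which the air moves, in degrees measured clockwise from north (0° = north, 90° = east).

The pressure-gradient force points toward the south (bearing 180°).
Geostrophic balance: in the Southern Hemisphere the Coriolis force deflects motion to the left, so the geostrophic wind blows 90° to the left of the pressure-gradient force (low pressure on the right).
Rotating 180° by 90° counterclockwise gives 090° — the wind blows toward the east.

090°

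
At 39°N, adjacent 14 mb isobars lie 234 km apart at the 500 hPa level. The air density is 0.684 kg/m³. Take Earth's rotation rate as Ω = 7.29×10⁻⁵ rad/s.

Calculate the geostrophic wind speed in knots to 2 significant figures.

Coriolis parameter at 39°N:
f = 2Ω sin φ = 2 × 7.29×10⁻⁵ × sin 39° = 9.18×10⁻⁵ s⁻¹
Pressure gradient: |∂P/∂n| = 1400 Pa / 234000 m = 5.98×10⁻³ Pa/m
Geostrophic balance (pressure-gradient force = Coriolis force):
V_g = (1/(fρ)) |∂P/∂n| = 5.98×10⁻³ / (9.18×10⁻⁵ × 0.684) = 95.3 m/s
Converting: 95.3 m/s × 1.944 = 190 knots

190 knots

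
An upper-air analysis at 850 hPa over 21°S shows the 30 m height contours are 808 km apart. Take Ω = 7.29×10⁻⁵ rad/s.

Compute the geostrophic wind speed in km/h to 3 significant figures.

Coriolis parameter at 21°S:
f = 2Ω sin φ = 2 × 7.29×10⁻⁵ × sin 21° = 5.23×10⁻⁵ s⁻¹
Height gradient: |∂Z/∂n| = 30 m / 808000 m = 3.71×10⁻⁵
On a pressure surface, geostrophic balance gives V_g = (g/f)|∂Z/∂n|:
V_g = 9.81 × 3.71×10⁻⁵ / 5.23×10⁻⁵ = 6.97 m/s
Converting: 6.97 m/s × 3.6 = 25.1 km/h

25.1 km/h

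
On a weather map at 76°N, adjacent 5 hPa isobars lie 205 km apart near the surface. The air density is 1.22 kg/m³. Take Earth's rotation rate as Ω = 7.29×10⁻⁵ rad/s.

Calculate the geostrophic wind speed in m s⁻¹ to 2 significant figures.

14 m s⁻¹

Coriolis parameter at 76°N:
f = 2Ω sin φ = 2 × 7.29×10⁻⁵ × sin 76° = 1.41×10⁻⁴ s⁻¹
Pressure gradient: |∂P/∂n| = 500 Pa / 205000 m = 2.44×10⁻³ Pa/m
Geostrophic balance (pressure-gradient force = Coriolis force):
V_g = (1/(fρ)) |∂P/∂n| = 2.44×10⁻³ / (1.41×10⁻⁴ × 1.22) = 14.1 m/s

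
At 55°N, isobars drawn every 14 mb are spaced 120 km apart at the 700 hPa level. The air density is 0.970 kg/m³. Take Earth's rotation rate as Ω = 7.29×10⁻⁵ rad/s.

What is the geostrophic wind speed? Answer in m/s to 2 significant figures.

100 m/s

Coriolis parameter at 55°N:
f = 2Ω sin φ = 2 × 7.29×10⁻⁵ × sin 55° = 1.19×10⁻⁴ s⁻¹
Pressure gradient: |∂P/∂n| = 1400 Pa / 120000 m = 1.17×10⁻² Pa/m
Geostrophic balance (pressure-gradient force = Coriolis force):
V_g = (1/(fρ)) |∂P/∂n| = 1.17×10⁻² / (1.19×10⁻⁴ × 0.970) = 101 m/s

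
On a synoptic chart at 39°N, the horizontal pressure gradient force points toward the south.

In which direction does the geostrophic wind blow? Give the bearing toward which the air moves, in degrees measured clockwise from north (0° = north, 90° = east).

The pressure-gradient force points toward the south (bearing 180°).
Geostrophic balance: in the Northern Hemisphere the Coriolis force deflects motion to the right, so the geostrophic wind blows 90° to the right of the pressure-gradient force (low pressure on the left).
Rotating 180° by 90° clockwise gives 270° — the wind blows toward the west.

270°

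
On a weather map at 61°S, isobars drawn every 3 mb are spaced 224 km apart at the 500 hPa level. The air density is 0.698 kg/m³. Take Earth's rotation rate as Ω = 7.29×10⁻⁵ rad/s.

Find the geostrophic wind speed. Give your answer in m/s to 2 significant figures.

15 m/s

Coriolis parameter at 61°S:
f = 2Ω sin φ = 2 × 7.29×10⁻⁵ × sin 61° = 1.28×10⁻⁴ s⁻¹
Pressure gradient: |∂P/∂n| = 300 Pa / 224000 m = 1.34×10⁻³ Pa/m
Geostrophic balance (pressure-gradient force = Coriolis force):
V_g = (1/(fρ)) |∂P/∂n| = 1.34×10⁻³ / (1.28×10⁻⁴ × 0.698) = 15.0 m/s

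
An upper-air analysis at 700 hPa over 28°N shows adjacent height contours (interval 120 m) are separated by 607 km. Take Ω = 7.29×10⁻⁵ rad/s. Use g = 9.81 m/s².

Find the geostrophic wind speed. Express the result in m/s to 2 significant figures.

28 m/s

Coriolis parameter at 28°N:
f = 2Ω sin φ = 2 × 7.29×10⁻⁵ × sin 28° = 6.84×10⁻⁵ s⁻¹
Height gradient: |∂Z/∂n| = 120 m / 607000 m = 1.98×10⁻⁴
On a pressure surface, geostrophic balance gives V_g = (g/f)|∂Z/∂n|:
V_g = 9.81 × 1.98×10⁻⁴ / 6.84×10⁻⁵ = 28.3 m/s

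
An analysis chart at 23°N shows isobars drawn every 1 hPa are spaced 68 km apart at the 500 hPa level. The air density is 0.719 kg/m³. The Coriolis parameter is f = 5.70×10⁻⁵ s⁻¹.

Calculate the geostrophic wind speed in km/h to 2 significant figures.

Pressure gradient: |∂P/∂n| = 100 Pa / 68000 m = 1.47×10⁻³ Pa/m
Geostrophic balance (pressure-gradient force = Coriolis force):
V_g = (1/(fρ)) |∂P/∂n| = 1.47×10⁻³ / (5.70×10⁻⁵ × 0.719) = 35.9 m/s
Converting: 35.9 m/s × 3.6 = 130 km/h

130 km/h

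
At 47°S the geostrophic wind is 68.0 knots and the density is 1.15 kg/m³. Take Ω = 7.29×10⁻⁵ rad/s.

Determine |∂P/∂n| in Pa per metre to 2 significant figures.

4.3×10⁻³ Pa/m

Coriolis parameter at 47°S:
f = 2Ω sin φ = 2 × 7.29×10⁻⁵ × sin 47° = 1.07×10⁻⁴ s⁻¹
Wind speed in SI: 68.0 knots = 35.0 m/s
Geostrophic balance rearranged: |∂P/∂n| = f ρ V_g
|∂P/∂n| = 1.07×10⁻⁴ × 1.15 × 35.0 = 4.29×10⁻³ Pa/m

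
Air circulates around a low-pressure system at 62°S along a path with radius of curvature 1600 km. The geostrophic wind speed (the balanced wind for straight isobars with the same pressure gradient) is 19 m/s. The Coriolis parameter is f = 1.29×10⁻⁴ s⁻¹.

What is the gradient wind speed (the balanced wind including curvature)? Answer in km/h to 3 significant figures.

63.0 km/h

Around a low, centrifugal force acts outward with Coriolis, so pressure-gradient force balances both:
(1/ρ)|∂P/∂n| = fV + V²/R  →  V² + fR·V − fR·V_g = 0
With fR = 1.29×10⁻⁴ × 1600×10³ m = 206 m/s:
V = [−fR + √((fR)² + 4 fR V_g)]/2 = [−206 + √(206² + 4×206×19)]/2 = 17.5 m/s
Subgeostrophic (V < V_g = 19 m/s), as expected around a low.
Converting: 17.5 m/s × 3.6 = 63.0 km/h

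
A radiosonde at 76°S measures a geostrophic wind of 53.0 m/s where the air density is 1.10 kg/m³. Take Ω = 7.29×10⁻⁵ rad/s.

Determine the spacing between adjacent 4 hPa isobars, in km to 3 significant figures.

Coriolis parameter at 76°S:
f = 2Ω sin φ = 2 × 7.29×10⁻⁵ × sin 76° = 1.41×10⁻⁴ s⁻¹
Geostrophic balance rearranged: |∂P/∂n| = f ρ V_g
|∂P/∂n| = 1.41×10⁻⁴ × 1.10 × 53.0 = 8.25×10⁻³ Pa/m
Isobar spacing: Δn = ΔP/|∂P/∂n| = 400 Pa / 8.25×10⁻³ Pa/m = 48499 m ≈ 48.5 km

48.5 km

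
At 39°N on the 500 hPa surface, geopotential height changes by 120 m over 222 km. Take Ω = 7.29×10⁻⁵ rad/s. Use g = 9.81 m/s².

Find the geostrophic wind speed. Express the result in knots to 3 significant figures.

Coriolis parameter at 39°N:
f = 2Ω sin φ = 2 × 7.29×10⁻⁵ × sin 39° = 9.18×10⁻⁵ s⁻¹
Height gradient: |∂Z/∂n| = 120 m / 222000 m = 5.41×10⁻⁴
On a pressure surface, geostrophic balance gives V_g = (g/f)|∂Z/∂n|:
V_g = 9.81 × 5.41×10⁻⁴ / 9.18×10⁻⁵ = 57.8 m/s
Converting: 57.8 m/s × 1.944 = 112 knots

112 knots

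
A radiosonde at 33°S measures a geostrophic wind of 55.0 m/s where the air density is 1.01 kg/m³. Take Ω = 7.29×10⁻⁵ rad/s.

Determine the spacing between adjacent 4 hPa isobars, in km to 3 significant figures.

90.7 km

Coriolis parameter at 33°S:
f = 2Ω sin φ = 2 × 7.29×10⁻⁵ × sin 33° = 7.94×10⁻⁵ s⁻¹
Geostrophic balance rearranged: |∂P/∂n| = f ρ V_g
|∂P/∂n| = 7.94×10⁻⁵ × 1.01 × 55.0 = 4.41×10⁻³ Pa/m
Isobar spacing: Δn = ΔP/|∂P/∂n| = 400 Pa / 4.41×10⁻³ Pa/m = 90680 m ≈ 90.7 km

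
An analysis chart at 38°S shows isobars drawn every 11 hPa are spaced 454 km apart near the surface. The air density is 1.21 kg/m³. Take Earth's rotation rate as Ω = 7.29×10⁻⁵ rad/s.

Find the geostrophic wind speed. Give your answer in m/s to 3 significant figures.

22.3 m/s

Coriolis parameter at 38°S:
f = 2Ω sin φ = 2 × 7.29×10⁻⁵ × sin 38° = 8.98×10⁻⁵ s⁻¹
Pressure gradient: |∂P/∂n| = 1100 Pa / 454000 m = 2.42×10⁻³ Pa/m
Geostrophic balance (pressure-gradient force = Coriolis force):
V_g = (1/(fρ)) |∂P/∂n| = 2.42×10⁻³ / (8.98×10⁻⁵ × 1.21) = 22.3 m/s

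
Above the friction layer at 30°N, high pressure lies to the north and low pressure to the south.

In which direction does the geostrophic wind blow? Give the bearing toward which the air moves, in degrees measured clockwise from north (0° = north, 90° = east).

270°

The pressure-gradient force points toward the south (bearing 180°).
Geostrophic balance: in the Northern Hemisphere the Coriolis force deflects motion to the right, so the geostrophic wind blows 90° to the right of the pressure-gradient force (low pressure on the left).
Rotating 180° by 90° clockwise gives 270° — the wind blows toward the west.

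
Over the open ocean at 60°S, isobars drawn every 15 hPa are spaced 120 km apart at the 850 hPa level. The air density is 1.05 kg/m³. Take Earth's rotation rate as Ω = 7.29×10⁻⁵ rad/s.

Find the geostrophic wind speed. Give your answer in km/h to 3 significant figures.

339 km/h

Coriolis parameter at 60°S:
f = 2Ω sin φ = 2 × 7.29×10⁻⁵ × sin 60° = 1.26×10⁻⁴ s⁻¹
Pressure gradient: |∂P/∂n| = 1500 Pa / 120000 m = 1.25×10⁻² Pa/m
Geostrophic balance (pressure-gradient force = Coriolis force):
V_g = (1/(fρ)) |∂P/∂n| = 1.25×10⁻² / (1.26×10⁻⁴ × 1.05) = 94.3 m/s
Converting: 94.3 m/s × 3.6 = 339 km/h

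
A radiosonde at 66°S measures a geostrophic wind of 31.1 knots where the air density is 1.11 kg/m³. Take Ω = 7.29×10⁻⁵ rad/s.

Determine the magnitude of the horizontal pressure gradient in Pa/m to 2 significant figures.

2.4×10⁻³ Pa/m

Coriolis parameter at 66°S:
f = 2Ω sin φ = 2 × 7.29×10⁻⁵ × sin 66° = 1.33×10⁻⁴ s⁻¹
Wind speed in SI: 31.1 knots = 16.0 m/s
Geostrophic balance rearranged: |∂P/∂n| = f ρ V_g
|∂P/∂n| = 1.33×10⁻⁴ × 1.11 × 16.0 = 2.37×10⁻³ Pa/m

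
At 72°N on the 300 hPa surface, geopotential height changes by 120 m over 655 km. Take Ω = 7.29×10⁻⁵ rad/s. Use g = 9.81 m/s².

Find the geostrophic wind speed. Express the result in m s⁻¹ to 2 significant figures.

Coriolis parameter at 72°N:
f = 2Ω sin φ = 2 × 7.29×10⁻⁵ × sin 72° = 1.39×10⁻⁴ s⁻¹
Height gradient: |∂Z/∂n| = 120 m / 655000 m = 1.83×10⁻⁴
On a pressure surface, geostrophic balance gives V_g = (g/f)|∂Z/∂n|:
V_g = 9.81 × 1.83×10⁻⁴ / 1.39×10⁻⁴ = 13.0 m/s

13 m s⁻¹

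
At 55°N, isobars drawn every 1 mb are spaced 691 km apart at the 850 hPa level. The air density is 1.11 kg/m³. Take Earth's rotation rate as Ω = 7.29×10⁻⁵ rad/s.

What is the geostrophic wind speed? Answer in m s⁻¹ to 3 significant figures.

Coriolis parameter at 55°N:
f = 2Ω sin φ = 2 × 7.29×10⁻⁵ × sin 55° = 1.19×10⁻⁴ s⁻¹
Pressure gradient: |∂P/∂n| = 100 Pa / 691000 m = 1.45×10⁻⁴ Pa/m
Geostrophic balance (pressure-gradient force = Coriolis force):
V_g = (1/(fρ)) |∂P/∂n| = 1.45×10⁻⁴ / (1.19×10⁻⁴ × 1.11) = 1.09 m/s

1.09 m s⁻¹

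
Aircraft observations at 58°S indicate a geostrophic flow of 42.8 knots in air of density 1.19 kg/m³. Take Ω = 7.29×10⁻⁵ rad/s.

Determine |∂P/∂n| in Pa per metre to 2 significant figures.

3.2×10⁻³ Pa/m

Coriolis parameter at 58°S:
f = 2Ω sin φ = 2 × 7.29×10⁻⁵ × sin 58° = 1.24×10⁻⁴ s⁻¹
Wind speed in SI: 42.8 knots = 22.0 m/s
Geostrophic balance rearranged: |∂P/∂n| = f ρ V_g
|∂P/∂n| = 1.24×10⁻⁴ × 1.19 × 22.0 = 3.24×10⁻³ Pa/m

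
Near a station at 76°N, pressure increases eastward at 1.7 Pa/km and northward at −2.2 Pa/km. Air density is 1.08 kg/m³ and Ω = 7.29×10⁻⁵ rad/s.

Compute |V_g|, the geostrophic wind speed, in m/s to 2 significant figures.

18 m/s

Coriolis parameter at 76°N:
f = 2Ω sin φ = 2 × 7.29×10⁻⁵ × sin 76° = 1.41×10⁻⁴ s⁻¹
Component geostrophic relations (x east, y north):
u_g = −(1/(fρ)) ∂P/∂y,  v_g = (1/(fρ)) ∂P/∂x
u_g = −(−2.2×10⁻³)/(1.41×10⁻⁴ × 1.08) = 14.4 m/s;  v_g = (1.7×10⁻³)/(1.41×10⁻⁴ × 1.08) = 11.1 m/s
|V_g| = √(u_g² + v_g²) = 18.2 m/s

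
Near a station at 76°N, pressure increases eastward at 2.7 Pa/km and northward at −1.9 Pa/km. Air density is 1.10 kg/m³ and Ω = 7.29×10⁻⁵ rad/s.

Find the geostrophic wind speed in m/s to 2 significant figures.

21 m/s

Coriolis parameter at 76°N:
f = 2Ω sin φ = 2 × 7.29×10⁻⁵ × sin 76° = 1.41×10⁻⁴ s⁻¹
Component geostrophic relations (x east, y north):
u_g = −(1/(fρ)) ∂P/∂y,  v_g = (1/(fρ)) ∂P/∂x
u_g = −(−1.9×10⁻³)/(1.41×10⁻⁴ × 1.10) = 12.2 m/s;  v_g = (2.7×10⁻³)/(1.41×10⁻⁴ × 1.10) = 17.4 m/s
|V_g| = √(u_g² + v_g²) = 21.2 m/s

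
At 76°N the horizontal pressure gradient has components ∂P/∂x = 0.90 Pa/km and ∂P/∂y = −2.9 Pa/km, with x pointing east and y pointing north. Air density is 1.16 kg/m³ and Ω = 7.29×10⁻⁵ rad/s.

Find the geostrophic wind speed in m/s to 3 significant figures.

Coriolis parameter at 76°N:
f = 2Ω sin φ = 2 × 7.29×10⁻⁵ × sin 76° = 1.41×10⁻⁴ s⁻¹
Component geostrophic relations (x east, y north):
u_g = −(1/(fρ)) ∂P/∂y,  v_g = (1/(fρ)) ∂P/∂x
u_g = −(−2.9×10⁻³)/(1.41×10⁻⁴ × 1.16) = 17.7 m/s;  v_g = (0.90×10⁻³)/(1.41×10⁻⁴ × 1.16) = 5.48 m/s
|V_g| = √(u_g² + v_g²) = 18.5 m/s

18.5 m/s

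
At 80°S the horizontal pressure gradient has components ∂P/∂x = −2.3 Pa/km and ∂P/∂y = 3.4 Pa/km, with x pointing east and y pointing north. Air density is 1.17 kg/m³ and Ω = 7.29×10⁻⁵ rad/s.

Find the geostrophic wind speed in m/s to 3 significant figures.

24.4 m/s

Coriolis parameter at 80°S:
f = 2Ω sin φ = 2 × 7.29×10⁻⁵ × sin 80° = 1.44×10⁻⁴ s⁻¹
In the Southern Hemisphere f is negative: f = −1.44×10⁻⁴ s⁻¹.
Component geostrophic relations (x east, y north):
u_g = −(1/(fρ)) ∂P/∂y,  v_g = (1/(fρ)) ∂P/∂x
u_g = −(3.4×10⁻³)/(−1.44×10⁻⁴ × 1.17) = 20.2 m/s;  v_g = (−2.3×10⁻³)/(−1.44×10⁻⁴ × 1.17) = 13.7 m/s
|V_g| = √(u_g² + v_g²) = 24.4 m/s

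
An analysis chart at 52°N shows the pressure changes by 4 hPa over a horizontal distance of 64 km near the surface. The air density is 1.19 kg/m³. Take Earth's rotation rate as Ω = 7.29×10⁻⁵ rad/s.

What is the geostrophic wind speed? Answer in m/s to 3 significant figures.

45.7 m/s

Coriolis parameter at 52°N:
f = 2Ω sin φ = 2 × 7.29×10⁻⁵ × sin 52° = 1.15×10⁻⁴ s⁻¹
Pressure gradient: |∂P/∂n| = 400 Pa / 64000 m = 6.25×10⁻³ Pa/m
Geostrophic balance (pressure-gradient force = Coriolis force):
V_g = (1/(fρ)) |∂P/∂n| = 6.25×10⁻³ / (1.15×10⁻⁴ × 1.19) = 45.7 m/s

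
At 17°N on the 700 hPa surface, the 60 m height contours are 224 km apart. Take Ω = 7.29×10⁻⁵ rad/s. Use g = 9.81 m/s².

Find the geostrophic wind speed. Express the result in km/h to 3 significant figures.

222 km/h

Coriolis parameter at 17°N:
f = 2Ω sin φ = 2 × 7.29×10⁻⁵ × sin 17° = 4.26×10⁻⁵ s⁻¹
Height gradient: |∂Z/∂n| = 60 m / 224000 m = 2.68×10⁻⁴
On a pressure surface, geostrophic balance gives V_g = (g/f)|∂Z/∂n|:
V_g = 9.81 × 2.68×10⁻⁴ / 4.26×10⁻⁵ = 61.6 m/s
Converting: 61.6 m/s × 3.6 = 222 km/h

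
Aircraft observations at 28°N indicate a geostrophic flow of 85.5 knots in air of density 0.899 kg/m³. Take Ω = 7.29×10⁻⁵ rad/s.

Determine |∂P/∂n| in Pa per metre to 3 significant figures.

Coriolis parameter at 28°N:
f = 2Ω sin φ = 2 × 7.29×10⁻⁵ × sin 28° = 6.84×10⁻⁵ s⁻¹
Wind speed in SI: 85.5 knots = 44.0 m/s
Geostrophic balance rearranged: |∂P/∂n| = f ρ V_g
|∂P/∂n| = 6.84×10⁻⁵ × 0.899 × 44.0 = 2.71×10⁻³ Pa/m

2.71×10⁻³ Pa/m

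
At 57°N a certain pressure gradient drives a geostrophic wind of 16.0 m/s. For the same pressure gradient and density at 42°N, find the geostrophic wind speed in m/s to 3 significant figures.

20.1 m/s

With the same pressure gradient and density, V_g ∝ 1/f ∝ 1/sin φ.
V₂ = V₁ · sin φ₁ / sin φ₂ = 16.0 × sin 57° / sin 42°
V₂ = 16.0 × 0.8387/0.6691 = 20.1 m/s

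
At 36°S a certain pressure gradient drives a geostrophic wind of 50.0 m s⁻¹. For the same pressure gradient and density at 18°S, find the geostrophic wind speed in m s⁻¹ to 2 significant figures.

With the same pressure gradient and density, V_g ∝ 1/f ∝ 1/sin φ.
V₂ = V₁ · sin φ₁ / sin φ₂ = 50.0 × sin 36° / sin 18°
V₂ = 50.0 × 0.5878/0.3090 = 95 m s⁻¹

95 m s⁻¹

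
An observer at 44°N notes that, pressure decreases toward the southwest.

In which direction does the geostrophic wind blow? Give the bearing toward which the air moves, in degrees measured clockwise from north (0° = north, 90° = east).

The pressure-gradient force points toward the southwest (bearing 225°).
Geostrophic balance: in the Northern Hemisphere the Coriolis force deflects motion to the right, so the geostrophic wind blows 90° to the right of the pressure-gradient force (low pressure on the left).
Rotating 225° by 90° clockwise gives 315° — the wind blows toward the northwest.

315°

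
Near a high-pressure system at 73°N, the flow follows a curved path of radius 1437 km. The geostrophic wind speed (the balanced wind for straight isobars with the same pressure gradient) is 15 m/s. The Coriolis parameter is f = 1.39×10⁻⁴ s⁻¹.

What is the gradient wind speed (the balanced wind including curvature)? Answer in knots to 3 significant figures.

Around a high, pressure-gradient force acts outward with centrifugal, so Coriolis balances both:
fV = (1/ρ)|∂P/∂n| + V²/R  →  V² − fR·V + fR·V_g = 0
With fR = 1.39×10⁻⁴ × 1437×10³ m = 200 m/s:
V = [fR − √((fR)² − 4 fR V_g)]/2 = [200 − √(200² − 4×200×15)]/2 = 16.3 m/s
Supergeostrophic (V > V_g = 15 m/s), as expected around a high.
Converting: 16.3 m/s × 1.944 = 31.8 knots

31.8 knots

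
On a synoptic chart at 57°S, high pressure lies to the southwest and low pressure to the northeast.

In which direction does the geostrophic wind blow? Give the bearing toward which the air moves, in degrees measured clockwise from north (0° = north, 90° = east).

The pressure-gradient force points toward the northeast (bearing 045°).
Geostrophic balance: in the Southern Hemisphere the Coriolis force deflects motion to the left, so the geostrophic wind blows 90° to the left of the pressure-gradient force (low pressure on the right).
Rotating 045° by 90° counterclockwise gives 315° — the wind blows toward the northwest.

315°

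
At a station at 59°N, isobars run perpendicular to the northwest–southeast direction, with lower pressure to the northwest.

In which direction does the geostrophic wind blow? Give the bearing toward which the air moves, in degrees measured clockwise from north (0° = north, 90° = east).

The pressure-gradient force points toward the northwest (bearing 315°).
Geostrophic balance: in the Northern Hemisphere the Coriolis force deflects motion to the right, so the geostrophic wind blows 90° to the right of the pressure-gradient force (low pressure on the left).
Rotating 315° by 90° clockwise gives 045° — the wind blows toward the northeast.

045°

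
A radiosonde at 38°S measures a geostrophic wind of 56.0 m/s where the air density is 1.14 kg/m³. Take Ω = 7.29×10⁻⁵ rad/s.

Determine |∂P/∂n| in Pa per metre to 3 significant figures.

Coriolis parameter at 38°S:
f = 2Ω sin φ = 2 × 7.29×10⁻⁵ × sin 38° = 8.98×10⁻⁵ s⁻¹
Geostrophic balance rearranged: |∂P/∂n| = f ρ V_g
|∂P/∂n| = 8.98×10⁻⁵ × 1.14 × 56.0 = 5.73×10⁻³ Pa/m

5.73×10⁻³ Pa/m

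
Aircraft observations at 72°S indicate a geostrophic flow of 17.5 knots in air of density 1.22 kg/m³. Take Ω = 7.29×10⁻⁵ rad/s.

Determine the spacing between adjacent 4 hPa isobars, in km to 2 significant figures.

Coriolis parameter at 72°S:
f = 2Ω sin φ = 2 × 7.29×10⁻⁵ × sin 72° = 1.39×10⁻⁴ s⁻¹
Wind speed in SI: 17.5 knots = 9.00 m/s
Geostrophic balance rearranged: |∂P/∂n| = f ρ V_g
|∂P/∂n| = 1.39×10⁻⁴ × 1.22 × 9.00 = 1.52×10⁻³ Pa/m
Isobar spacing: Δn = ΔP/|∂P/∂n| = 400 Pa / 1.52×10⁻³ Pa/m = 262640 m ≈ 260 km

260 km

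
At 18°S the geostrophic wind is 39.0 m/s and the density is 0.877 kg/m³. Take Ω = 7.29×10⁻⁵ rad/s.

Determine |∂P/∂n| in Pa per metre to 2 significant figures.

1.5×10⁻³ Pa/m

Coriolis parameter at 18°S:
f = 2Ω sin φ = 2 × 7.29×10⁻⁵ × sin 18° = 4.51×10⁻⁵ s⁻¹
Geostrophic balance rearranged: |∂P/∂n| = f ρ V_g
|∂P/∂n| = 4.51×10⁻⁵ × 0.877 × 39.0 = 1.54×10⁻³ Pa/m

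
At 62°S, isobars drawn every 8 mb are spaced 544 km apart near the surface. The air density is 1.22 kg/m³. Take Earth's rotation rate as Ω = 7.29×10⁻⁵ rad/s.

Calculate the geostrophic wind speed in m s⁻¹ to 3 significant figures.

Coriolis parameter at 62°S:
f = 2Ω sin φ = 2 × 7.29×10⁻⁵ × sin 62° = 1.29×10⁻⁴ s⁻¹
Pressure gradient: |∂P/∂n| = 800 Pa / 544000 m = 1.47×10⁻³ Pa/m
Geostrophic balance (pressure-gradient force = Coriolis force):
V_g = (1/(fρ)) |∂P/∂n| = 1.47×10⁻³ / (1.29×10⁻⁴ × 1.22) = 9.36 m/s

9.36 m s⁻¹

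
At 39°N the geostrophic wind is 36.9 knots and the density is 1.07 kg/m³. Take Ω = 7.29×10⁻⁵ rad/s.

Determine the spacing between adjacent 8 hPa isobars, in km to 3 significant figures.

429 km

Coriolis parameter at 39°N:
f = 2Ω sin φ = 2 × 7.29×10⁻⁵ × sin 39° = 9.18×10⁻⁵ s⁻¹
Wind speed in SI: 36.9 knots = 19.0 m/s
Geostrophic balance rearranged: |∂P/∂n| = f ρ V_g
|∂P/∂n| = 9.18×10⁻⁵ × 1.07 × 19.0 = 1.86×10⁻³ Pa/m
Isobar spacing: Δn = ΔP/|∂P/∂n| = 800 Pa / 1.86×10⁻³ Pa/m = 429252 m ≈ 429 km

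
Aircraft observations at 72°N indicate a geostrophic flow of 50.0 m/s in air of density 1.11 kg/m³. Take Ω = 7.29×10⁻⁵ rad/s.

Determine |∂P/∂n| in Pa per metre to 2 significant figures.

Coriolis parameter at 72°N:
f = 2Ω sin φ = 2 × 7.29×10⁻⁵ × sin 72° = 1.39×10⁻⁴ s⁻¹
Geostrophic balance rearranged: |∂P/∂n| = f ρ V_g
|∂P/∂n| = 1.39×10⁻⁴ × 1.11 × 50.0 = 7.70×10⁻³ Pa/m

7.7×10⁻³ Pa/m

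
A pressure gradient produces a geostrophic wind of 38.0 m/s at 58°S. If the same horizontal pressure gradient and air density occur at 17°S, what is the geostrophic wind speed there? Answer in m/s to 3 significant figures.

With the same pressure gradient and density, V_g ∝ 1/f ∝ 1/sin φ.
V₂ = V₁ · sin φ₁ / sin φ₂ = 38.0 × sin 58° / sin 17°
V₂ = 38.0 × 0.8480/0.2924 = 110 m/s

110 m/s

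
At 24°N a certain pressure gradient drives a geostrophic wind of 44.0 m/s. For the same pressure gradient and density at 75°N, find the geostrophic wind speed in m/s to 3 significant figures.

18.5 m/s

With the same pressure gradient and density, V_g ∝ 1/f ∝ 1/sin φ.
V₂ = V₁ · sin φ₁ / sin φ₂ = 44.0 × sin 24° / sin 75°
V₂ = 44.0 × 0.4067/0.9659 = 18.5 m/s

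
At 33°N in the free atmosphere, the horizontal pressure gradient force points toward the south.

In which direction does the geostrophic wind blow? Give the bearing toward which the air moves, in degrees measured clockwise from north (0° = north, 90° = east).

The pressure-gradient force points toward the south (bearing 180°).
Geostrophic balance: in the Northern Hemisphere the Coriolis force deflects motion to the right, so the geostrophic wind blows 90° to the right of the pressure-gradient force (low pressure on the left).
Rotating 180° by 90° clockwise gives 270° — the wind blows toward the west.

270°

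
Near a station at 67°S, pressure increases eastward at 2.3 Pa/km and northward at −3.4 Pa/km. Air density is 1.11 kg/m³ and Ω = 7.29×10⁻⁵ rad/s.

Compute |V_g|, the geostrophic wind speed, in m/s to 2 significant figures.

Coriolis parameter at 67°S:
f = 2Ω sin φ = 2 × 7.29×10⁻⁵ × sin 67° = 1.34×10⁻⁴ s⁻¹
In the Southern Hemisphere f is negative: f = −1.34×10⁻⁴ s⁻¹.
Component geostrophic relations (x east, y north):
u_g = −(1/(fρ)) ∂P/∂y,  v_g = (1/(fρ)) ∂P/∂x
u_g = −(−3.4×10⁻³)/(−1.34×10⁻⁴ × 1.11) = −22.8 m/s;  v_g = (2.3×10⁻³)/(−1.34×10⁻⁴ × 1.11) = −15.4 m/s
|V_g| = √(u_g² + v_g²) = 27.6 m/s

28 m/s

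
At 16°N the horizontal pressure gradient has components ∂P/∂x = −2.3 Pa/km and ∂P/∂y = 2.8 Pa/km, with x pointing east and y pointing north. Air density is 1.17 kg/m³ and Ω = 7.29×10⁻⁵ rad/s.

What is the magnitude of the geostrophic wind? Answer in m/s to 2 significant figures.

77 m/s

Coriolis parameter at 16°N:
f = 2Ω sin φ = 2 × 7.29×10⁻⁵ × sin 16° = 4.02×10⁻⁵ s⁻¹
Component geostrophic relations (x east, y north):
u_g = −(1/(fρ)) ∂P/∂y,  v_g = (1/(fρ)) ∂P/∂x
u_g = −(2.8×10⁻³)/(4.02×10⁻⁵ × 1.17) = −59.5 m/s;  v_g = (−2.3×10⁻³)/(4.02×10⁻⁵ × 1.17) = −48.9 m/s
|V_g| = √(u_g² + v_g²) = 77.1 m/s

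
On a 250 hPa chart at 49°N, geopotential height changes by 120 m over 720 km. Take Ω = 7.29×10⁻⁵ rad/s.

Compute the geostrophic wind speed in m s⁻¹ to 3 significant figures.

Coriolis parameter at 49°N:
f = 2Ω sin φ = 2 × 7.29×10⁻⁵ × sin 49° = 1.10×10⁻⁴ s⁻¹
Height gradient: |∂Z/∂n| = 120 m / 720000 m = 1.67×10⁻⁴
On a pressure surface, geostrophic balance gives V_g = (g/f)|∂Z/∂n|:
V_g = 9.81 × 1.67×10⁻⁴ / 1.10×10⁻⁴ = 14.9 m/s

14.9 m s⁻¹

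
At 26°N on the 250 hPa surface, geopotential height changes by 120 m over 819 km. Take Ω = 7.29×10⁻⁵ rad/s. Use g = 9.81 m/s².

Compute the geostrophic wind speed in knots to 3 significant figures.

43.7 knots

Coriolis parameter at 26°N:
f = 2Ω sin φ = 2 × 7.29×10⁻⁵ × sin 26° = 6.39×10⁻⁵ s⁻¹
Height gradient: |∂Z/∂n| = 120 m / 819000 m = 1.47×10⁻⁴
On a pressure surface, geostrophic balance gives V_g = (g/f)|∂Z/∂n|:
V_g = 9.81 × 1.47×10⁻⁴ / 6.39×10⁻⁵ = 22.5 m/s
Converting: 22.5 m/s × 1.944 = 43.7 knots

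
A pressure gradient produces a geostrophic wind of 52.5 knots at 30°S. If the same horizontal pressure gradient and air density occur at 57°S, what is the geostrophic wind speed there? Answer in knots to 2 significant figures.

With the same pressure gradient and density, V_g ∝ 1/f ∝ 1/sin φ.
V₂ = V₁ · sin φ₁ / sin φ₂ = 52.5 × sin 30° / sin 57°
V₂ = 52.5 × 0.5000/0.8387 = 31 knots

31 knots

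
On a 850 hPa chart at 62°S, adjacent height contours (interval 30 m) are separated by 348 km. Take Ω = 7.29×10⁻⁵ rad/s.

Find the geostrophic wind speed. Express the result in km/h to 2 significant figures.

Coriolis parameter at 62°S:
f = 2Ω sin φ = 2 × 7.29×10⁻⁵ × sin 62° = 1.29×10⁻⁴ s⁻¹
Height gradient: |∂Z/∂n| = 30 m / 348000 m = 8.62×10⁻⁵
On a pressure surface, geostrophic balance gives V_g = (g/f)|∂Z/∂n|:
V_g = 9.81 × 8.62×10⁻⁵ / 1.29×10⁻⁴ = 6.57 m/s
Converting: 6.57 m/s × 3.6 = 24 km/h

24 km/h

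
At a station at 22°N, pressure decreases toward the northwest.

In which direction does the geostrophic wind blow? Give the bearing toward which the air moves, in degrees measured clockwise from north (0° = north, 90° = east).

The pressure-gradient force points toward the northwest (bearing 315°).
Geostrophic balance: in the Northern Hemisphere the Coriolis force deflects motion to the right, so the geostrophic wind blows 90° to the right of the pressure-gradient force (low pressure on the left).
Rotating 315° by 90° clockwise gives 045° — the wind blows toward the northeast.

045°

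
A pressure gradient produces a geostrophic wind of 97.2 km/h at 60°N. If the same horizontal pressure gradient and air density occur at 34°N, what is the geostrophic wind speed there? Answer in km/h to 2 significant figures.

With the same pressure gradient and density, V_g ∝ 1/f ∝ 1/sin φ.
V₂ = V₁ · sin φ₁ / sin φ₂ = 97.2 × sin 60° / sin 34°
V₂ = 97.2 × 0.8660/0.5592 = 150 km/h

150 km/h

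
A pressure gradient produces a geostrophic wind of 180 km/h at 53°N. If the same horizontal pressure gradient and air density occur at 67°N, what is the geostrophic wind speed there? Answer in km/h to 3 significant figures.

With the same pressure gradient and density, V_g ∝ 1/f ∝ 1/sin φ.
V₂ = V₁ · sin φ₁ / sin φ₂ = 180 × sin 53° / sin 67°
V₂ = 180 × 0.7986/0.9205 = 156 km/h

156 km/h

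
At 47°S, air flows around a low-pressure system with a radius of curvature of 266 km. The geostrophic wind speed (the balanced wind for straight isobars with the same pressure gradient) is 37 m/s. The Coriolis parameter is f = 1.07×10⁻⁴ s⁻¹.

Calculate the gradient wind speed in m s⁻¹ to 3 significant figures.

Around a low, centrifugal force acts outward with Coriolis, so pressure-gradient force balances both:
(1/ρ)|∂P/∂n| = fV + V²/R  →  V² + fR·V − fR·V_g = 0
With fR = 1.07×10⁻⁴ × 266×10³ m = 28.5 m/s:
V = [−fR + √((fR)² + 4 fR V_g)]/2 = [−28.5 + √(28.5² + 4×28.5×37)]/2 = 21.2 m/s
Subgeostrophic (V < V_g = 37 m/s), as expected around a low.

21.2 m s⁻¹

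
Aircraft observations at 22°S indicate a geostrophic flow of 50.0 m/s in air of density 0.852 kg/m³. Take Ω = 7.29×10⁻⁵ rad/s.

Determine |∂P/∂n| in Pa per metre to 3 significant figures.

2.33×10⁻³ Pa/m

Coriolis parameter at 22°S:
f = 2Ω sin φ = 2 × 7.29×10⁻⁵ × sin 22° = 5.46×10⁻⁵ s⁻¹
Geostrophic balance rearranged: |∂P/∂n| = f ρ V_g
|∂P/∂n| = 5.46×10⁻⁵ × 0.852 × 50.0 = 2.33×10⁻³ Pa/m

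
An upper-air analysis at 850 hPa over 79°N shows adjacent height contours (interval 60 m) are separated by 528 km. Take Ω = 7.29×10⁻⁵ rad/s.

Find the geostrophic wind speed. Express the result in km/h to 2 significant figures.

28 km/h

Coriolis parameter at 79°N:
f = 2Ω sin φ = 2 × 7.29×10⁻⁵ × sin 79° = 1.43×10⁻⁴ s⁻¹
Height gradient: |∂Z/∂n| = 60 m / 528000 m = 1.14×10⁻⁴
On a pressure surface, geostrophic balance gives V_g = (g/f)|∂Z/∂n|:
V_g = 9.81 × 1.14×10⁻⁴ / 1.43×10⁻⁴ = 7.79 m/s
Converting: 7.79 m/s × 3.6 = 28 km/h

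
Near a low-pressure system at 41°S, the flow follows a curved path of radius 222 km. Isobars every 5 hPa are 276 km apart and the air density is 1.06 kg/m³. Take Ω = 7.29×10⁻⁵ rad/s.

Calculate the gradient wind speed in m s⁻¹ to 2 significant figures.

12 m s⁻¹

Coriolis parameter at 41°S:
f = 2Ω sin φ = 2 × 7.29×10⁻⁵ × sin 41° = 9.57×10⁻⁵ s⁻¹
Pressure gradient: |∂P/∂n| = 500 Pa / 276000 m = 1.81×10⁻³ Pa/m
Geostrophic speed: V_g = |∂P/∂n|/(fρ) = 1.81×10⁻³/(9.57×10⁻⁵ × 1.06) = 17.9 m/s
Around a low, centrifugal force acts outward with Coriolis, so pressure-gradient force balances both:
(1/ρ)|∂P/∂n| = fV + V²/R  →  V² + fR·V − fR·V_g = 0
With fR = 9.57×10⁻⁵ × 222×10³ m = 21.2 m/s:
V = [−fR + √((fR)² + 4 fR V_g)]/2 = [−21.2 + √(21.2² + 4×21.2×17.9)]/2 = 11.6 m/s
Subgeostrophic (V < V_g = 17.9 m/s), as expected around a low.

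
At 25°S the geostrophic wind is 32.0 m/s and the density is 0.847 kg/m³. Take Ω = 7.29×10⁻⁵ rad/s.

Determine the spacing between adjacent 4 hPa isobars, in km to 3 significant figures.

Coriolis parameter at 25°S:
f = 2Ω sin φ = 2 × 7.29×10⁻⁵ × sin 25° = 6.16×10⁻⁵ s⁻¹
Geostrophic balance rearranged: |∂P/∂n| = f ρ V_g
|∂P/∂n| = 6.16×10⁻⁵ × 0.847 × 32.0 = 1.67×10⁻³ Pa/m
Isobar spacing: Δn = ΔP/|∂P/∂n| = 400 Pa / 1.67×10⁻³ Pa/m = 239508 m ≈ 240 km

240 km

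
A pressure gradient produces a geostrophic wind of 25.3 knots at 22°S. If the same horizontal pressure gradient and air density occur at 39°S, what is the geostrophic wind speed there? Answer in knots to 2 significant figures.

15 knots

With the same pressure gradient and density, V_g ∝ 1/f ∝ 1/sin φ.
V₂ = V₁ · sin φ₁ / sin φ₂ = 25.3 × sin 22° / sin 39°
V₂ = 25.3 × 0.3746/0.6293 = 15 knots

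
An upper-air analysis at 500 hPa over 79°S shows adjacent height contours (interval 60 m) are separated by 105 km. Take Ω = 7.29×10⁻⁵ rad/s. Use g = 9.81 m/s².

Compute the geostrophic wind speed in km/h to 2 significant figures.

Coriolis parameter at 79°S:
f = 2Ω sin φ = 2 × 7.29×10⁻⁵ × sin 79° = 1.43×10⁻⁴ s⁻¹
Height gradient: |∂Z/∂n| = 60 m / 105000 m = 5.71×10⁻⁴
On a pressure surface, geostrophic balance gives V_g = (g/f)|∂Z/∂n|:
V_g = 9.81 × 5.71×10⁻⁴ / 1.43×10⁻⁴ = 39.2 m/s
Converting: 39.2 m/s × 3.6 = 140 km/h

140 km/h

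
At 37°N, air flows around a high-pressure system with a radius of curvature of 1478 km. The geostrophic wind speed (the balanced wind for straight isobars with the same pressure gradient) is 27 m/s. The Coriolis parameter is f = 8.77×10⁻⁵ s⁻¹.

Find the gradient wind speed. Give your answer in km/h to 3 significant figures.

Around a high, pressure-gradient force acts outward with centrifugal, so Coriolis balances both:
fV = (1/ρ)|∂P/∂n| + V²/R  →  V² − fR·V + fR·V_g = 0
With fR = 8.77×10⁻⁵ × 1478×10³ m = 130 m/s:
V = [fR − √((fR)² − 4 fR V_g)]/2 = [130 − √(130² − 4×130×27)]/2 = 38.3 m/s
Supergeostrophic (V > V_g = 27 m/s), as expected around a high.
Converting: 38.3 m/s × 3.6 = 138 km/h

138 km/h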